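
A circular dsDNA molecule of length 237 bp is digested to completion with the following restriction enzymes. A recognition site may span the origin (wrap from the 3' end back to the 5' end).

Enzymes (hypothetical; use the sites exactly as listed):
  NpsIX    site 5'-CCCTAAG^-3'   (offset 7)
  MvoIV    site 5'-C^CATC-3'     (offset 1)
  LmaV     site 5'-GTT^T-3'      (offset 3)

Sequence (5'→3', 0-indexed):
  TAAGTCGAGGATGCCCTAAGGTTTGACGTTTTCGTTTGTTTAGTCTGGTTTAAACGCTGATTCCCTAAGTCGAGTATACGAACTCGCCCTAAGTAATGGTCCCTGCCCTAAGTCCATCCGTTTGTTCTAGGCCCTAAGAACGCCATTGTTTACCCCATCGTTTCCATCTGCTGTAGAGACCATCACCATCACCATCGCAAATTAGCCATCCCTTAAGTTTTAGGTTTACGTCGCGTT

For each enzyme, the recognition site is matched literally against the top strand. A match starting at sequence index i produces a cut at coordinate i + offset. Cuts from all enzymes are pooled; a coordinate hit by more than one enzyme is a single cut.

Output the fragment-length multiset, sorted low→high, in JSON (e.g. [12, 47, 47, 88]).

[2,2,3,4,5,6,6,6,7,7,7,8,10,11,12,13,14,16,16,19,19,20,24]

Scan for sites:
  NpsIX (CCCTAAG, off=7): starts [13, 62, 86, 105, 131] → cuts [20, 69, 93, 112, 138]
  MvoIV (CCATC, off=1): starts [113, 154, 163, 179, 185, 191, 205] → cuts [114, 155, 164, 180, 186, 192, 206]
  LmaV (GTTT, off=3): starts [20, 27, 33, 37, 47, 119, 147, 159, 216, 223, 234] → cuts [0, 23, 30, 36, 40, 50, 122, 150, 162, 219, 226]

Pooled cuts: [0, 20, 23, 30, 36, 40, 50, 69, 93, 112, 114, 122, 138, 150, 155, 162, 164, 180, 186, 192, 206, 219, 226]

Fragments:
  0→20: 20 bp
  20→23: 3 bp
  23→30: 7 bp
  30→36: 6 bp
  36→40: 4 bp
  40→50: 10 bp
  50→69: 19 bp
  69→93: 24 bp
  93→112: 19 bp
  112→114: 2 bp
  114→122: 8 bp
  122→138: 16 bp
  138→150: 12 bp
  150→155: 5 bp
  155→162: 7 bp
  162→164: 2 bp
  164→180: 16 bp
  180→186: 6 bp
  186→192: 6 bp
  192→206: 14 bp
  206→219: 13 bp
  219→226: 7 bp
  226→0 (wrap): 237-226+0 = 11 bp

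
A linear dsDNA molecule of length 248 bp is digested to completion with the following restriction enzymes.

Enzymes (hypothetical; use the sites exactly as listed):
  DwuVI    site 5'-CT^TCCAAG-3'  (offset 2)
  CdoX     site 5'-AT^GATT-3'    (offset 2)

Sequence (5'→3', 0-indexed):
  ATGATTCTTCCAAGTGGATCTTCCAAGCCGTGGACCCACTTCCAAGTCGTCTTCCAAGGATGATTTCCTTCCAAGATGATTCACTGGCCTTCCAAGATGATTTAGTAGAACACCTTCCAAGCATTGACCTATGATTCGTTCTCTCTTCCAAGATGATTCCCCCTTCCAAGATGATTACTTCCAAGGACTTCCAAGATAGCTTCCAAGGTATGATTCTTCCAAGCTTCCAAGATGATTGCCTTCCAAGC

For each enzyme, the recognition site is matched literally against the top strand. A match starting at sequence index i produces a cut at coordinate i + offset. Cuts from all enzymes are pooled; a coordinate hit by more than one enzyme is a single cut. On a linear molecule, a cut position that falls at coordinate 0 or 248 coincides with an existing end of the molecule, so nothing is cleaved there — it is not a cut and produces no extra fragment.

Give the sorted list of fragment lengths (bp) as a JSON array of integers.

[2,6,6,7,7,8,8,8,8,8,8,8,8,9,10,10,10,12,12,13,13,14,17,17,19]

Per-enzyme occurrences:
  DwuVI CTTCCAAG/2: at [6, 19, 38, 50, 67, 88, 113, 144, 162, 177, 187, 199, 215, 223, 239] ⇒ [8, 21, 40, 52, 69, 90, 115, 146, 164, 179, 189, 201, 217, 225, 241]
  CdoX ATGATT/2: at [0, 59, 75, 96, 130, 152, 170, 209, 231] ⇒ [2, 61, 77, 98, 132, 154, 172, 211, 233]

All cut coordinates (distinct, sorted): [2, 8, 21, 40, 52, 61, 69, 77, 90, 98, 115, 132, 146, 154, 164, 172, 179, 189, 201, 211, 217, 225, 233, 241]

Fragment lengths:
  [0,2): 2 bp
  [2,8): 6 bp
  [8,21): 13 bp
  [21,40): 19 bp
  [40,52): 12 bp
  [52,61): 9 bp
  [61,69): 8 bp
  [69,77): 8 bp
  [77,90): 13 bp
  [90,98): 8 bp
  [98,115): 17 bp
  [115,132): 17 bp
  [132,146): 14 bp
  [146,154): 8 bp
  [154,164): 10 bp
  [164,172): 8 bp
  [172,179): 7 bp
  [179,189): 10 bp
  [189,201): 12 bp
  [201,211): 10 bp
  [211,217): 6 bp
  [217,225): 8 bp
  [225,233): 8 bp
  [233,241): 8 bp
  [241,248): 7 bp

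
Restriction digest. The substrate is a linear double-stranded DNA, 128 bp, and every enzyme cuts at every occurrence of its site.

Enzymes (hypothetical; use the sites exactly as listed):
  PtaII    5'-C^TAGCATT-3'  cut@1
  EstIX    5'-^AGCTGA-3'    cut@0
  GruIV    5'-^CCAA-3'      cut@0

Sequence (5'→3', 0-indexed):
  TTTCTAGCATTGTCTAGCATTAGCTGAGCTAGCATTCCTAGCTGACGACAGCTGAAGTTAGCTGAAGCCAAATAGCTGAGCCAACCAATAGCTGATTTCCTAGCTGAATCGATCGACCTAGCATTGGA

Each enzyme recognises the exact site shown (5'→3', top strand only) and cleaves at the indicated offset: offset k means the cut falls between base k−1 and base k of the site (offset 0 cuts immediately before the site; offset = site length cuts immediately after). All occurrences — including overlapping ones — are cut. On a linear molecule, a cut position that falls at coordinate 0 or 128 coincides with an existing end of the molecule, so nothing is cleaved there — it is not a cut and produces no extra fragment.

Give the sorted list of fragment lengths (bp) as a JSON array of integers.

Per-enzyme occurrences:
  PtaII (CTAGCATT, off=1): starts [3, 13, 28, 117] → cuts [4, 14, 29, 118]
  EstIX (AGCTGA, off=0): starts [21, 39, 49, 59, 73, 89, 101] → cuts [21, 39, 49, 59, 73, 89, 101]
  GruIV (CCAA, off=0): starts [67, 80, 84] → cuts [67, 80, 84]

Pooled cuts: [4, 14, 21, 29, 39, 49, 59, 67, 73, 80, 84, 89, 101, 118]

Fragment lengths:
  [0,4): 4 bp
  [4,14): 10 bp
  [14,21): 7 bp
  [21,29): 8 bp
  [29,39): 10 bp
  [39,49): 10 bp
  [49,59): 10 bp
  [59,67): 8 bp
  [67,73): 6 bp
  [73,80): 7 bp
  [80,84): 4 bp
  [84,89): 5 bp
  [89,101): 12 bp
  [101,118): 17 bp
  [118,128): 10 bp

[4,4,5,6,7,7,8,8,10,10,10,10,10,12,17]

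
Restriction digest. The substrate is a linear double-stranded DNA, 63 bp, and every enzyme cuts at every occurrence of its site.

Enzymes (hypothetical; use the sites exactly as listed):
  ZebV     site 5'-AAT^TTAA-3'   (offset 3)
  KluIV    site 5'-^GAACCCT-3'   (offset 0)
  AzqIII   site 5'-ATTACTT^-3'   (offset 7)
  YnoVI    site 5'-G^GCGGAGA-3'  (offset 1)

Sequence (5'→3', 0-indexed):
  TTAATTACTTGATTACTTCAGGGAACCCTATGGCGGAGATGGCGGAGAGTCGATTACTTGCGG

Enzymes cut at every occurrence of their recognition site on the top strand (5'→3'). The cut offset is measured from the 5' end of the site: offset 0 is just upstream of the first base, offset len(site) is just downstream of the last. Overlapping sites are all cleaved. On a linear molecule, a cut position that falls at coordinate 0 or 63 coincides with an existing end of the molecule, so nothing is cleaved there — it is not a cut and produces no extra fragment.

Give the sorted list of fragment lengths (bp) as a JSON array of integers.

Site scan:
  ZebV (AATTTAA, off=3): no sites
  KluIV GAACCCT/0: at [22] ⇒ [22]
  AzqIII ATTACTT/7: at [3, 11, 52] ⇒ [10, 18, 59]
  YnoVI GGCGGAGA/1: at [31, 40] ⇒ [32, 41]

Pooled cuts: [10, 18, 22, 32, 41, 59]

Fragment lengths:
  [0,10): 10 bp
  [10,18): 8 bp
  [18,22): 4 bp
  [22,32): 10 bp
  [32,41): 9 bp
  [41,59): 18 bp
  [59,63): 4 bp

[4,4,8,9,10,10,18]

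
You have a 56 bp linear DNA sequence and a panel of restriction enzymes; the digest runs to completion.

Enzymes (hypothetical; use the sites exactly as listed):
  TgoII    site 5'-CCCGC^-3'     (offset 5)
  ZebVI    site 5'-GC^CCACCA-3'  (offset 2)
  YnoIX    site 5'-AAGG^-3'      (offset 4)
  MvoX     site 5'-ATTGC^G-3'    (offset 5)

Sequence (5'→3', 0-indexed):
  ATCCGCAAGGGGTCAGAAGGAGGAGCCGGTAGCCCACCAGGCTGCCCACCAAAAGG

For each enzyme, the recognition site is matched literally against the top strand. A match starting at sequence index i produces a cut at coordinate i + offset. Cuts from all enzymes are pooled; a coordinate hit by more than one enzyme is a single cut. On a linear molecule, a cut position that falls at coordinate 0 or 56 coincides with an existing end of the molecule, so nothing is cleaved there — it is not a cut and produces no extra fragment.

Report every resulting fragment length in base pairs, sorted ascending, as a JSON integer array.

[10,10,11,12,13]

Per-enzyme occurrences:
  TgoII (CCCGC, off=5): no sites
  ZebVI GCCCACCA/2: at [31, 43] ⇒ [33, 45]
  YnoIX AAGG/4: at [6, 16, 52] ⇒ [10, 20] (position 56 is a terminus of the linear molecule — no cut)
  MvoX (ATTGCG, off=5): no sites

Pooled cuts: [10, 20, 33, 45]

Fragment lengths:
  [0,10): 10 bp
  [10,20): 10 bp
  [20,33): 13 bp
  [33,45): 12 bp
  [45,56): 11 bp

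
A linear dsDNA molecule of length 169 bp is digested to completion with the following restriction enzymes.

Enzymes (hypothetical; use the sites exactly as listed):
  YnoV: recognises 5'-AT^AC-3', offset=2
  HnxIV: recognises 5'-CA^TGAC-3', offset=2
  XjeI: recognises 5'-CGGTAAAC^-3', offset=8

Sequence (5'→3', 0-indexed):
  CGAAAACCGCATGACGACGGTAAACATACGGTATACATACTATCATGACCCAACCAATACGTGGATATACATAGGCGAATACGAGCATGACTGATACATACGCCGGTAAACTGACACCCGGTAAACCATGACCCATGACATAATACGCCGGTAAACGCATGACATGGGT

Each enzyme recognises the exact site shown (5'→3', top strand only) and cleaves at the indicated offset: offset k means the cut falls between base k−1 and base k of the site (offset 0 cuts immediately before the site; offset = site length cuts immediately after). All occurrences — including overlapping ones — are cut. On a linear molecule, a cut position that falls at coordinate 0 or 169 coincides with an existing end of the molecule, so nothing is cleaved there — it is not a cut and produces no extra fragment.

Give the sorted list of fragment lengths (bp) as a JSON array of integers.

[2,2,3,4,4,7,7,7,7,8,9,10,10,11,12,12,12,13,14,15]

Site scan:
  YnoV ATAC/2: at [25, 32, 36, 56, 66, 78, 93, 97, 142] ⇒ [27, 34, 38, 58, 68, 80, 95, 99, 144]
  HnxIV CATGAC/2: at [9, 43, 85, 126, 133, 157] ⇒ [11, 45, 87, 128, 135, 159]
  XjeI CGGTAAAC/8: at [17, 103, 118, 148] ⇒ [25, 111, 126, 156]

All cut coordinates (distinct, sorted): [11, 25, 27, 34, 38, 45, 58, 68, 80, 87, 95, 99, 111, 126, 128, 135, 144, 156, 159]

Fragments:
  [0,11): 11 bp
  [11,25): 14 bp
  [25,27): 2 bp
  [27,34): 7 bp
  [34,38): 4 bp
  [38,45): 7 bp
  [45,58): 13 bp
  [58,68): 10 bp
  [68,80): 12 bp
  [80,87): 7 bp
  [87,95): 8 bp
  [95,99): 4 bp
  [99,111): 12 bp
  [111,126): 15 bp
  [126,128): 2 bp
  [128,135): 7 bp
  [135,144): 9 bp
  [144,156): 12 bp
  [156,159): 3 bp
  [159,169): 10 bp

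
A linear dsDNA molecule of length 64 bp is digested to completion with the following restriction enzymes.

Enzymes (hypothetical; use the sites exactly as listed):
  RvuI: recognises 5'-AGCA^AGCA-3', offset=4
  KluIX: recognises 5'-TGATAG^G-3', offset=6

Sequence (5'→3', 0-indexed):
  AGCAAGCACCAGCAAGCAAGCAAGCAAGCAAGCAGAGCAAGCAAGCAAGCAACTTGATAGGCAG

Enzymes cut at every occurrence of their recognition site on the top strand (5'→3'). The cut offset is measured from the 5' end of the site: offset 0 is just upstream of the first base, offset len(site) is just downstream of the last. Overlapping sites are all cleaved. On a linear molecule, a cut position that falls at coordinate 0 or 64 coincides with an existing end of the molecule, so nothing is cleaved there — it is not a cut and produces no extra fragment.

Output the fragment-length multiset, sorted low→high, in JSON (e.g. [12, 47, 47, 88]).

Scan for sites:
  RvuI (AGCAAGCA, off=4): starts [0, 10, 14, 18, 22, 26, 35, 39, 43] → cuts [4, 14, 18, 22, 26, 30, 39, 43, 47]
  KluIX (TGATAGG, off=6): starts [54] → cuts [60]

All cut coordinates (distinct, sorted): [4, 14, 18, 22, 26, 30, 39, 43, 47, 60]

Fragment lengths:
  [0,4): 4 bp
  [4,14): 10 bp
  [14,18): 4 bp
  [18,22): 4 bp
  [22,26): 4 bp
  [26,30): 4 bp
  [30,39): 9 bp
  [39,43): 4 bp
  [43,47): 4 bp
  [47,60): 13 bp
  [60,64): 4 bp

[4,4,4,4,4,4,4,4,9,10,13]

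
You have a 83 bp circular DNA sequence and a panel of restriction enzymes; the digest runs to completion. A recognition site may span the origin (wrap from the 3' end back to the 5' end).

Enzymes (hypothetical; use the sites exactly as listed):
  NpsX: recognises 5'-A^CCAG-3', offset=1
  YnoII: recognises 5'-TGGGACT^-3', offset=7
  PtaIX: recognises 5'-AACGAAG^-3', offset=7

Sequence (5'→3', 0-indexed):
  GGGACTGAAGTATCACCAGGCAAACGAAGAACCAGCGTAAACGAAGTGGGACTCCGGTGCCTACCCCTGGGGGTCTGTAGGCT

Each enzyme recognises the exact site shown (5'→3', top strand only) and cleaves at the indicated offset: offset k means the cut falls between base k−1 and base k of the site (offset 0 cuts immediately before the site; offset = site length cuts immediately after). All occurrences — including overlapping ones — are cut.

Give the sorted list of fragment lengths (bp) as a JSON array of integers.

[2,7,9,14,15,36]

Site scan:
  NpsX (ACCAG, off=1): starts [14, 30] → cuts [15, 31]
  YnoII (TGGGACT, off=7): starts [46, 82] → cuts [6, 53]
  PtaIX (AACGAAG, off=7): starts [22, 39] → cuts [29, 46]

All cut coordinates (distinct, sorted): [6, 15, 29, 31, 46, 53]

Fragment lengths:
  6→15: 9 bp
  15→29: 14 bp
  29→31: 2 bp
  31→46: 15 bp
  46→53: 7 bp
  53→6 (wrap): 83-53+6 = 36 bp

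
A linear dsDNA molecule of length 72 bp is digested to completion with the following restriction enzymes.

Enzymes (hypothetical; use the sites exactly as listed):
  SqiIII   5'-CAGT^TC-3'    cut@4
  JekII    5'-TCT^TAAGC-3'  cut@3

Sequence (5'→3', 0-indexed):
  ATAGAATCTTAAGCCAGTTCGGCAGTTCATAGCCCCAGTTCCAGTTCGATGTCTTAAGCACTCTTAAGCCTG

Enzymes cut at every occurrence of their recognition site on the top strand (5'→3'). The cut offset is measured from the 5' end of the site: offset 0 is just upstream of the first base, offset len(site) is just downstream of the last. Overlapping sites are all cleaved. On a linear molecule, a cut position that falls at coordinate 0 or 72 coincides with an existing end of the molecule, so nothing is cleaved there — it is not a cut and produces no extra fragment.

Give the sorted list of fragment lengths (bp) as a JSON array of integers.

Scan for sites:
  SqiIII (CAGTTC, off=4): starts [14, 22, 35, 41] → cuts [18, 26, 39, 45]
  JekII (TCTTAAGC, off=3): starts [6, 51, 61] → cuts [9, 54, 64]

Pooled cuts: [9, 18, 26, 39, 45, 54, 64]

Fragments:
  [0,9): 9 bp
  [9,18): 9 bp
  [18,26): 8 bp
  [26,39): 13 bp
  [39,45): 6 bp
  [45,54): 9 bp
  [54,64): 10 bp
  [64,72): 8 bp

[6,8,8,9,9,9,10,13]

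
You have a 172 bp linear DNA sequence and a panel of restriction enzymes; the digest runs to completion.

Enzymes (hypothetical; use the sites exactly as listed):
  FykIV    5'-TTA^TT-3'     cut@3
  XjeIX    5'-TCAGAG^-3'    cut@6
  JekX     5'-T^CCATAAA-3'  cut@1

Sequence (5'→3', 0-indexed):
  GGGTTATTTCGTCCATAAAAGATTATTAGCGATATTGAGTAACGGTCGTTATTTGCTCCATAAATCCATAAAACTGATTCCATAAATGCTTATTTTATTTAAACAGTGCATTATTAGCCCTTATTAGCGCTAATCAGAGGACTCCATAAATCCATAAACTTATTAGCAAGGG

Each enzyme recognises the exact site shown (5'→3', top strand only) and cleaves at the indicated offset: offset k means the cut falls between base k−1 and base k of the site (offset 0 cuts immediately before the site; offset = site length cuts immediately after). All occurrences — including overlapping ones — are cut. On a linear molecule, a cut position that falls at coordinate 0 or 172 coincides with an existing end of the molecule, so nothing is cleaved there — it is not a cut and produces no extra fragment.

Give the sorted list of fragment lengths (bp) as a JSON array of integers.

Per-enzyme occurrences:
  FykIV (TTATT, off=3): starts [3, 22, 48, 89, 94, 110, 120, 159] → cuts [6, 25, 51, 92, 97, 113, 123, 162]
  XjeIX (TCAGAG, off=6): starts [133] → cuts [139]
  JekX (TCCATAAA, off=1): starts [11, 56, 64, 78, 142, 150] → cuts [12, 57, 65, 79, 143, 151]

Pooled cuts: [6, 12, 25, 51, 57, 65, 79, 92, 97, 113, 123, 139, 143, 151, 162]

Fragment lengths:
  [0,6): 6 bp
  [6,12): 6 bp
  [12,25): 13 bp
  [25,51): 26 bp
  [51,57): 6 bp
  [57,65): 8 bp
  [65,79): 14 bp
  [79,92): 13 bp
  [92,97): 5 bp
  [97,113): 16 bp
  [113,123): 10 bp
  [123,139): 16 bp
  [139,143): 4 bp
  [143,151): 8 bp
  [151,162): 11 bp
  [162,172): 10 bp

[4,5,6,6,6,8,8,10,10,11,13,13,14,16,16,26]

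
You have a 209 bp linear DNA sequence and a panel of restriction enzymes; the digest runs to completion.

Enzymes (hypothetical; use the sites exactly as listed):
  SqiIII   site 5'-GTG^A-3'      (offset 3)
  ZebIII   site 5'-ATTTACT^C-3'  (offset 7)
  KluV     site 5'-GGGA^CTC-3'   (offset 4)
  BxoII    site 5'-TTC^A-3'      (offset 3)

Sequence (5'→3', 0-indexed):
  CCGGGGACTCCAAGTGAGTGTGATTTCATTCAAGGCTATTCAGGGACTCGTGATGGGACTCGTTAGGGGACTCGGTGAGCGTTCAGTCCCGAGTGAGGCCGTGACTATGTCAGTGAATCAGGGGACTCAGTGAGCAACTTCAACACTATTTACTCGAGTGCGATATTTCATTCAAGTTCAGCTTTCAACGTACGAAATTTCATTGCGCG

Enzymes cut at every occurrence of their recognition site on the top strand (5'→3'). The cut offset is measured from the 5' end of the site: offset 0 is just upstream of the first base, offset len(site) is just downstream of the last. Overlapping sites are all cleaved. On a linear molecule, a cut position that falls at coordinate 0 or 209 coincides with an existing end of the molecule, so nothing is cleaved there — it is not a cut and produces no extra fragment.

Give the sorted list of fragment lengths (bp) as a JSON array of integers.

Site scan:
  SqiIII GTGA/3: at [13, 19, 49, 74, 92, 100, 112, 129] ⇒ [16, 22, 52, 77, 95, 103, 115, 132]
  ZebIII ATTTACTC/7: at [147] ⇒ [154]
  KluV GGGACTC/4: at [3, 42, 54, 66, 121] ⇒ [7, 46, 58, 70, 125]
  BxoII TTCA/3: at [24, 28, 38, 81, 138, 166, 170, 176, 183, 198] ⇒ [27, 31, 41, 84, 141, 169, 173, 179, 186, 201]

Pooled cuts: [7, 16, 22, 27, 31, 41, 46, 52, 58, 70, 77, 84, 95, 103, 115, 125, 132, 141, 154, 169, 173, 179, 186, 201]

Fragments:
  [0,7): 7 bp
  [7,16): 9 bp
  [16,22): 6 bp
  [22,27): 5 bp
  [27,31): 4 bp
  [31,41): 10 bp
  [41,46): 5 bp
  [46,52): 6 bp
  [52,58): 6 bp
  [58,70): 12 bp
  [70,77): 7 bp
  [77,84): 7 bp
  [84,95): 11 bp
  [95,103): 8 bp
  [103,115): 12 bp
  [115,125): 10 bp
  [125,132): 7 bp
  [132,141): 9 bp
  [141,154): 13 bp
  [154,169): 15 bp
  [169,173): 4 bp
  [173,179): 6 bp
  [179,186): 7 bp
  [186,201): 15 bp
  [201,209): 8 bp

[4,4,5,5,6,6,6,6,7,7,7,7,7,8,8,9,9,10,10,11,12,12,13,15,15]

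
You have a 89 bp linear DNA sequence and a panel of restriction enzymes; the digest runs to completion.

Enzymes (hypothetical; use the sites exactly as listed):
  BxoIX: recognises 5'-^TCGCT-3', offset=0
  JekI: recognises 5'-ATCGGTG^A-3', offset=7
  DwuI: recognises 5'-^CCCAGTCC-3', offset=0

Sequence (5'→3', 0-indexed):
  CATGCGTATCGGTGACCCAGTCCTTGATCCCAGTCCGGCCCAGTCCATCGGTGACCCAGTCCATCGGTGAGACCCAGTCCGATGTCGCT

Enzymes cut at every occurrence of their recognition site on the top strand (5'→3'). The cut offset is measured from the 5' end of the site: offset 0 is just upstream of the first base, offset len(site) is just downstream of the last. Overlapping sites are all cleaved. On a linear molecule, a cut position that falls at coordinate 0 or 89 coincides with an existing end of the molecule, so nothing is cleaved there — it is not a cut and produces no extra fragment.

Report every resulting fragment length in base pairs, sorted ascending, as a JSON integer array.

Scan for sites:
  BxoIX TCGCT/0: at [84] ⇒ [84]
  JekI ATCGGTGA/7: at [7, 46, 62] ⇒ [14, 53, 69]
  DwuI CCCAGTCC/0: at [15, 28, 38, 54, 72] ⇒ [15, 28, 38, 54, 72]

Pooled cuts: [14, 15, 28, 38, 53, 54, 69, 72, 84]

Fragments:
  [0,14): 14 bp
  [14,15): 1 bp
  [15,28): 13 bp
  [28,38): 10 bp
  [38,53): 15 bp
  [53,54): 1 bp
  [54,69): 15 bp
  [69,72): 3 bp
  [72,84): 12 bp
  [84,89): 5 bp

[1,1,3,5,10,12,13,14,15,15]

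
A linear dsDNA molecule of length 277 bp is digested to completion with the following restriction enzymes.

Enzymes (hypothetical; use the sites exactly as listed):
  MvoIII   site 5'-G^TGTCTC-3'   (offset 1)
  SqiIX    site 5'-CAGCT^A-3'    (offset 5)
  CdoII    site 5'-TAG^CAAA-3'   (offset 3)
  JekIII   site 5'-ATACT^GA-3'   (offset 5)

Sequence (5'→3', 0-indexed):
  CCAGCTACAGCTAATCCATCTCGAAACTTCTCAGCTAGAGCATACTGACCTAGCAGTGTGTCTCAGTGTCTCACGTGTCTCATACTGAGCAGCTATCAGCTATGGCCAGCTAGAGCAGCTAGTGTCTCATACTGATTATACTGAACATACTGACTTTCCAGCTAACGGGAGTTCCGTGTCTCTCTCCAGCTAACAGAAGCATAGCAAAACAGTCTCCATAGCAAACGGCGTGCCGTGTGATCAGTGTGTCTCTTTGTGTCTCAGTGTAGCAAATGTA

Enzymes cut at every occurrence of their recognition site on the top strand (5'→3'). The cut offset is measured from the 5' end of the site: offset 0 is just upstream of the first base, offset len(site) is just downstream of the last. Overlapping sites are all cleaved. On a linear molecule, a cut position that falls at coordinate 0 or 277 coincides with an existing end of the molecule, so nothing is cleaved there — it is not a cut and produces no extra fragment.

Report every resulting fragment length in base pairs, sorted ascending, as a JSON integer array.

Per-enzyme occurrences:
  MvoIII (GTGTCTC, off=1): starts [57, 65, 74, 121, 175, 245, 255] → cuts [58, 66, 75, 122, 176, 246, 256]
  SqiIX (CAGCTA, off=5): starts [1, 7, 31, 89, 96, 106, 115, 158, 186] → cuts [6, 12, 36, 94, 101, 111, 120, 163, 191]
  CdoII (TAGCAAA, off=3): starts [201, 218, 266] → cuts [204, 221, 269]
  JekIII (ATACTGA, off=5): starts [41, 81, 128, 137, 146] → cuts [46, 86, 133, 142, 151]

All cut coordinates (distinct, sorted): [6, 12, 36, 46, 58, 66, 75, 86, 94, 101, 111, 120, 122, 133, 142, 151, 163, 176, 191, 204, 221, 246, 256, 269]

Fragment lengths:
  [0,6): 6 bp
  [6,12): 6 bp
  [12,36): 24 bp
  [36,46): 10 bp
  [46,58): 12 bp
  [58,66): 8 bp
  [66,75): 9 bp
  [75,86): 11 bp
  [86,94): 8 bp
  [94,101): 7 bp
  [101,111): 10 bp
  [111,120): 9 bp
  [120,122): 2 bp
  [122,133): 11 bp
  [133,142): 9 bp
  [142,151): 9 bp
  [151,163): 12 bp
  [163,176): 13 bp
  [176,191): 15 bp
  [191,204): 13 bp
  [204,221): 17 bp
  [221,246): 25 bp
  [246,256): 10 bp
  [256,269): 13 bp
  [269,277): 8 bp

[2,6,6,7,8,8,8,9,9,9,9,10,10,10,11,11,12,12,13,13,13,15,17,24,25]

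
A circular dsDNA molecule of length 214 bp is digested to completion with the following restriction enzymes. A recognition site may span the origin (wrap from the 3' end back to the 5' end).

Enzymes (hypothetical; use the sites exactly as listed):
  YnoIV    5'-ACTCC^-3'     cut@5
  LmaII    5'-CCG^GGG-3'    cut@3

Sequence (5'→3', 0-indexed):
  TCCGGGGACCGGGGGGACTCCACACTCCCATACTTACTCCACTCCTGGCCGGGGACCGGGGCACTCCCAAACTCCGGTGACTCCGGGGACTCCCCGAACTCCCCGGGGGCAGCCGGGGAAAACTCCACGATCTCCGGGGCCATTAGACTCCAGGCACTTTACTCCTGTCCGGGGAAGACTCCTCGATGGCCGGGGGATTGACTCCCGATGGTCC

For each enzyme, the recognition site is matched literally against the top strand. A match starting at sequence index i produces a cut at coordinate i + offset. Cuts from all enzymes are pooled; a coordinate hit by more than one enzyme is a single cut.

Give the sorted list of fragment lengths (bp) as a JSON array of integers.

[1,3,5,6,6,7,7,7,8,8,9,9,9,10,10,10,10,11,11,12,13,13,14,15]

Site scan:
  YnoIV ACTCC/5: at [16, 23, 35, 40, 62, 70, 79, 88, 97, 121, 146, 160, 177, 200] ⇒ [21, 28, 40, 45, 67, 75, 84, 93, 102, 126, 151, 165, 182, 205]
  LmaII CCGGGG/3: at [1, 8, 48, 55, 82, 102, 112, 133, 168, 189] ⇒ [4, 11, 51, 58, 85, 105, 115, 136, 171, 192]

Pooled cuts: [4, 11, 21, 28, 40, 45, 51, 58, 67, 75, 84, 85, 93, 102, 105, 115, 126, 136, 151, 165, 171, 182, 192, 205]

Fragment lengths:
  4→11: 7 bp
  11→21: 10 bp
  21→28: 7 bp
  28→40: 12 bp
  40→45: 5 bp
  45→51: 6 bp
  51→58: 7 bp
  58→67: 9 bp
  67→75: 8 bp
  75→84: 9 bp
  84→85: 1 bp
  85→93: 8 bp
  93→102: 9 bp
  102→105: 3 bp
  105→115: 10 bp
  115→126: 11 bp
  126→136: 10 bp
  136→151: 15 bp
  151→165: 14 bp
  165→171: 6 bp
  171→182: 11 bp
  182→192: 10 bp
  192→205: 13 bp
  205→4 (wrap): 214-205+4 = 13 bp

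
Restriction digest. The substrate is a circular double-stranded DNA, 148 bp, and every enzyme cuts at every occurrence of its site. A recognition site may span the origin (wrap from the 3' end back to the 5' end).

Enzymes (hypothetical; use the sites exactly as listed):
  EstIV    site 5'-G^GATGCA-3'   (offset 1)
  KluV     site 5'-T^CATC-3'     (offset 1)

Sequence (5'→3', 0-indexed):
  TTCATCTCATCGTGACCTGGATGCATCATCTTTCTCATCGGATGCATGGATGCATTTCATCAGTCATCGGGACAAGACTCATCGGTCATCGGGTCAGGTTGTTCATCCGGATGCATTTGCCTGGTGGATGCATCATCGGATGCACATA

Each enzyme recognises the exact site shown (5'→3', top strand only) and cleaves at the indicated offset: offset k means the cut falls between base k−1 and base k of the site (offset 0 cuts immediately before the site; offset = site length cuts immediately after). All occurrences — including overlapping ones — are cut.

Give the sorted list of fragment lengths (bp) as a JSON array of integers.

[5,5,5,6,7,7,7,7,8,9,9,12,12,15,17,17]

Site scan:
  EstIV GGATGCA/1: at [18, 39, 47, 108, 125, 137] ⇒ [19, 40, 48, 109, 126, 138]
  KluV TCATC/1: at [1, 6, 25, 34, 56, 63, 78, 85, 102, 132] ⇒ [2, 7, 26, 35, 57, 64, 79, 86, 103, 133]

All cut coordinates (distinct, sorted): [2, 7, 19, 26, 35, 40, 48, 57, 64, 79, 86, 103, 109, 126, 133, 138]

Fragment lengths:
  2→7: 5 bp
  7→19: 12 bp
  19→26: 7 bp
  26→35: 9 bp
  35→40: 5 bp
  40→48: 8 bp
  48→57: 9 bp
  57→64: 7 bp
  64→79: 15 bp
  79→86: 7 bp
  86→103: 17 bp
  103→109: 6 bp
  109→126: 17 bp
  126→133: 7 bp
  133→138: 5 bp
  138→2 (wrap): 148-138+2 = 12 bp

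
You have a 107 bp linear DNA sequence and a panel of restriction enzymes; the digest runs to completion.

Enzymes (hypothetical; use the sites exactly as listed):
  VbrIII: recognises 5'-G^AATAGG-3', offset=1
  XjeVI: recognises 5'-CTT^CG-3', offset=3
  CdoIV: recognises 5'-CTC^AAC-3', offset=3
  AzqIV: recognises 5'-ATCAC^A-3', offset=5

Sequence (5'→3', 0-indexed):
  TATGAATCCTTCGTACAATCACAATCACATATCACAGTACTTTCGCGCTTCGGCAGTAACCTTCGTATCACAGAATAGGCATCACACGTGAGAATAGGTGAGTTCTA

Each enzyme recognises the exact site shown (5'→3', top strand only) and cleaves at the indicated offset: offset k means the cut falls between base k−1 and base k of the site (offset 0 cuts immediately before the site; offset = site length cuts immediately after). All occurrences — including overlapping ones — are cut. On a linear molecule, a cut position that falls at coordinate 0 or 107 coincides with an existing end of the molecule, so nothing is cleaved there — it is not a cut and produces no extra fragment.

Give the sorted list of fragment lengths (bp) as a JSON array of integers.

Site scan:
  VbrIII GAATAGG/1: at [72, 91] ⇒ [73, 92]
  XjeVI CTTCG/3: at [8, 47, 60] ⇒ [11, 50, 63]
  CdoIV (CTCAAC, off=3): no sites
  AzqIV ATCACA/5: at [17, 23, 30, 66, 80] ⇒ [22, 28, 35, 71, 85]

Pooled cuts: [11, 22, 28, 35, 50, 63, 71, 73, 85, 92]

Fragment lengths:
  [0,11): 11 bp
  [11,22): 11 bp
  [22,28): 6 bp
  [28,35): 7 bp
  [35,50): 15 bp
  [50,63): 13 bp
  [63,71): 8 bp
  [71,73): 2 bp
  [73,85): 12 bp
  [85,92): 7 bp
  [92,107): 15 bp

[2,6,7,7,8,11,11,12,13,15,15]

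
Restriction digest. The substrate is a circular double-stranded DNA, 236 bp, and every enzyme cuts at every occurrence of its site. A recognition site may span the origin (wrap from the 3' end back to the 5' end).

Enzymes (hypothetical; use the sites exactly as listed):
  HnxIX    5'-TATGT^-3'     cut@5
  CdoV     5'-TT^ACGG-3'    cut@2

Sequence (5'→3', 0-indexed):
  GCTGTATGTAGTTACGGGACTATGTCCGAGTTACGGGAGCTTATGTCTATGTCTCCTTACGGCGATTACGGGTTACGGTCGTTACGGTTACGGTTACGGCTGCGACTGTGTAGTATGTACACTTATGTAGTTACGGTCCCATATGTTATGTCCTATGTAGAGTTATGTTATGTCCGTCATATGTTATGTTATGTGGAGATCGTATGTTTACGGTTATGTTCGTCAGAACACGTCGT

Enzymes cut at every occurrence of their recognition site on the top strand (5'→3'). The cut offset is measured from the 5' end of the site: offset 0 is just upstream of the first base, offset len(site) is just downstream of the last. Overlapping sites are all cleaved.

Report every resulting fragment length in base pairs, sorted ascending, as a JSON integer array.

[2,4,4,5,5,5,5,6,6,6,6,7,7,7,9,9,10,10,10,11,12,13,14,14,23,26]

Scan for sites:
  HnxIX (TATGT, off=5): starts [4, 20, 41, 47, 113, 123, 141, 146, 153, 163, 168, 179, 184, 189, 202, 214] → cuts [9, 25, 46, 52, 118, 128, 146, 151, 158, 168, 173, 184, 189, 194, 207, 219]
  CdoV (TTACGG, off=2): starts [11, 30, 56, 65, 72, 81, 87, 93, 130, 207] → cuts [13, 32, 58, 67, 74, 83, 89, 95, 132, 209]

All cut coordinates (distinct, sorted): [9, 13, 25, 32, 46, 52, 58, 67, 74, 83, 89, 95, 118, 128, 132, 146, 151, 158, 168, 173, 184, 189, 194, 207, 209, 219]

Fragment lengths:
  9→13: 4 bp
  13→25: 12 bp
  25→32: 7 bp
  32→46: 14 bp
  46→52: 6 bp
  52→58: 6 bp
  58→67: 9 bp
  67→74: 7 bp
  74→83: 9 bp
  83→89: 6 bp
  89→95: 6 bp
  95→118: 23 bp
  118→128: 10 bp
  128→132: 4 bp
  132→146: 14 bp
  146→151: 5 bp
  151→158: 7 bp
  158→168: 10 bp
  168→173: 5 bp
  173→184: 11 bp
  184→189: 5 bp
  189→194: 5 bp
  194→207: 13 bp
  207→209: 2 bp
  209→219: 10 bp
  219→9 (wrap): 236-219+9 = 26 bp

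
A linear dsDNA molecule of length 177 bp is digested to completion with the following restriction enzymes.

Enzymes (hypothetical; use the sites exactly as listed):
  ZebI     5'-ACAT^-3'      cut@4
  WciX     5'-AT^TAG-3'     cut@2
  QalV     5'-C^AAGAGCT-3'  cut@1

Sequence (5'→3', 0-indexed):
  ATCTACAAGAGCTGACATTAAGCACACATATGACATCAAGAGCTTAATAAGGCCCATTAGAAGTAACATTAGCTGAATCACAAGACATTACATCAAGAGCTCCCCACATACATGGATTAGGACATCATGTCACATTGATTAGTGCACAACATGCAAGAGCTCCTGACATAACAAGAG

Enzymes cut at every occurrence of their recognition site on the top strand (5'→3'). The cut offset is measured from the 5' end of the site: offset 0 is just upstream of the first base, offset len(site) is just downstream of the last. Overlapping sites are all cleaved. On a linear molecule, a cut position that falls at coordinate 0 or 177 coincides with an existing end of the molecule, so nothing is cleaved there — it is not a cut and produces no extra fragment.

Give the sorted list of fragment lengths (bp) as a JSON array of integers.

[1,1,2,4,4,4,5,6,7,8,8,10,11,12,12,13,15,15,19,20]

Scan for sites:
  ZebI (ACAT, off=4): starts [14, 25, 32, 65, 84, 89, 105, 109, 121, 131, 148, 165] → cuts [18, 29, 36, 69, 88, 93, 109, 113, 125, 135, 152, 169]
  WciX (ATTAG, off=2): starts [55, 67, 115, 137] → cuts [57, 69, 117, 139]
  QalV (CAAGAGCT, off=1): starts [5, 36, 93, 153] → cuts [6, 37, 94, 154]

Pooled cuts: [6, 18, 29, 36, 37, 57, 69, 88, 93, 94, 109, 113, 117, 125, 135, 139, 152, 154, 169]

Fragments:
  [0,6): 6 bp
  [6,18): 12 bp
  [18,29): 11 bp
  [29,36): 7 bp
  [36,37): 1 bp
  [37,57): 20 bp
  [57,69): 12 bp
  [69,88): 19 bp
  [88,93): 5 bp
  [93,94): 1 bp
  [94,109): 15 bp
  [109,113): 4 bp
  [113,117): 4 bp
  [117,125): 8 bp
  [125,135): 10 bp
  [135,139): 4 bp
  [139,152): 13 bp
  [152,154): 2 bp
  [154,169): 15 bp
  [169,177): 8 bp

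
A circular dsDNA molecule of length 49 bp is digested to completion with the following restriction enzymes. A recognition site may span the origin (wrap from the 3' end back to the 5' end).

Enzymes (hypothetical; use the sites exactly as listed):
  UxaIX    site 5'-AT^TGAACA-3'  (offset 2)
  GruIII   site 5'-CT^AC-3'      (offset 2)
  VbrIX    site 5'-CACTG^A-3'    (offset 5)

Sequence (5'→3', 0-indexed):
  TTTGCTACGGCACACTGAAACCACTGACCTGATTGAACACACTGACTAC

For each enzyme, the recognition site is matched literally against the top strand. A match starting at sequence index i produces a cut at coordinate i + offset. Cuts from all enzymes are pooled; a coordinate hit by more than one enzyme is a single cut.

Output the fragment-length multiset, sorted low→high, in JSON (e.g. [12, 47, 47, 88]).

Per-enzyme occurrences:
  UxaIX (ATTGAACA, off=2): starts [31] → cuts [33]
  GruIII (CTAC, off=2): starts [4, 45] → cuts [6, 47]
  VbrIX (CACTGA, off=5): starts [12, 21, 39] → cuts [17, 26, 44]

Pooled cuts: [6, 17, 26, 33, 44, 47]

Fragments:
  6→17: 11 bp
  17→26: 9 bp
  26→33: 7 bp
  33→44: 11 bp
  44→47: 3 bp
  47→6 (wrap): 49-47+6 = 8 bp

[3,7,8,9,11,11]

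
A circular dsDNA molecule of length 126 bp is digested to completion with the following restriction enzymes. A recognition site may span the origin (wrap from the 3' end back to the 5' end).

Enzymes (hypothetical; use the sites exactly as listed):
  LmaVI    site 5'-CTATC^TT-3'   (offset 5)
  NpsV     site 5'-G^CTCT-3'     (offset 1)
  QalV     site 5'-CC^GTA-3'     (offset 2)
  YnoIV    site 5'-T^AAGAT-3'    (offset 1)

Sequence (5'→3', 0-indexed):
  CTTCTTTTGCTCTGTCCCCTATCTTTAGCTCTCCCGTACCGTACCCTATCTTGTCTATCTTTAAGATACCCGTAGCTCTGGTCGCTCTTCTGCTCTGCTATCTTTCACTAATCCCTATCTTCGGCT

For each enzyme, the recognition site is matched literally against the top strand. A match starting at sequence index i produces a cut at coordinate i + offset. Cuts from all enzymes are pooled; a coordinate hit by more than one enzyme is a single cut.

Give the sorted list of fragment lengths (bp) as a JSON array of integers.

[3,4,5,5,5,7,8,9,9,9,10,10,11,14,17]

Site scan:
  LmaVI (CTATCTT, off=5): starts [18, 45, 54, 97, 114] → cuts [23, 50, 59, 102, 119]
  NpsV (GCTCT, off=1): starts [8, 27, 74, 83, 91, 123] → cuts [9, 28, 75, 84, 92, 124]
  QalV (CCGTA, off=2): starts [33, 38, 69] → cuts [35, 40, 71]
  YnoIV (TAAGAT, off=1): starts [61] → cuts [62]

Pooled cuts: [9, 23, 28, 35, 40, 50, 59, 62, 71, 75, 84, 92, 102, 119, 124]

Fragments:
  9→23: 14 bp
  23→28: 5 bp
  28→35: 7 bp
  35→40: 5 bp
  40→50: 10 bp
  50→59: 9 bp
  59→62: 3 bp
  62→71: 9 bp
  71→75: 4 bp
  75→84: 9 bp
  84→92: 8 bp
  92→102: 10 bp
  102→119: 17 bp
  119→124: 5 bp
  124→9 (wrap): 126-124+9 = 11 bp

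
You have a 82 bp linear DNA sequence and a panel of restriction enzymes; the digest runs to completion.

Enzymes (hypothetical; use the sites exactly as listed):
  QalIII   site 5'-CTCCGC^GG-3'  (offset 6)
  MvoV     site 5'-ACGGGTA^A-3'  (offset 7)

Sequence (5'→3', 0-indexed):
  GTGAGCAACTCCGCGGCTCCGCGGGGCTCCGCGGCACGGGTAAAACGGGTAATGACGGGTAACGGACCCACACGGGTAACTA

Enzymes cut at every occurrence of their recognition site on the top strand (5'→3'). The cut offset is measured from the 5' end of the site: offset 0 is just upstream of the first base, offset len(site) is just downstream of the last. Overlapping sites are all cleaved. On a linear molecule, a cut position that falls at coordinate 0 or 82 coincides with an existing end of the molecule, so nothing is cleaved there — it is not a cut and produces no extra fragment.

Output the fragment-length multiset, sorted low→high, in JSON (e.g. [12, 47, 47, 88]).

Site scan:
  QalIII (CTCCGCGG, off=6): starts [8, 16, 26] → cuts [14, 22, 32]
  MvoV (ACGGGTAA, off=7): starts [35, 44, 54, 71] → cuts [42, 51, 61, 78]

All cut coordinates (distinct, sorted): [14, 22, 32, 42, 51, 61, 78]

Fragment lengths:
  [0,14): 14 bp
  [14,22): 8 bp
  [22,32): 10 bp
  [32,42): 10 bp
  [42,51): 9 bp
  [51,61): 10 bp
  [61,78): 17 bp
  [78,82): 4 bp

[4,8,9,10,10,10,14,17]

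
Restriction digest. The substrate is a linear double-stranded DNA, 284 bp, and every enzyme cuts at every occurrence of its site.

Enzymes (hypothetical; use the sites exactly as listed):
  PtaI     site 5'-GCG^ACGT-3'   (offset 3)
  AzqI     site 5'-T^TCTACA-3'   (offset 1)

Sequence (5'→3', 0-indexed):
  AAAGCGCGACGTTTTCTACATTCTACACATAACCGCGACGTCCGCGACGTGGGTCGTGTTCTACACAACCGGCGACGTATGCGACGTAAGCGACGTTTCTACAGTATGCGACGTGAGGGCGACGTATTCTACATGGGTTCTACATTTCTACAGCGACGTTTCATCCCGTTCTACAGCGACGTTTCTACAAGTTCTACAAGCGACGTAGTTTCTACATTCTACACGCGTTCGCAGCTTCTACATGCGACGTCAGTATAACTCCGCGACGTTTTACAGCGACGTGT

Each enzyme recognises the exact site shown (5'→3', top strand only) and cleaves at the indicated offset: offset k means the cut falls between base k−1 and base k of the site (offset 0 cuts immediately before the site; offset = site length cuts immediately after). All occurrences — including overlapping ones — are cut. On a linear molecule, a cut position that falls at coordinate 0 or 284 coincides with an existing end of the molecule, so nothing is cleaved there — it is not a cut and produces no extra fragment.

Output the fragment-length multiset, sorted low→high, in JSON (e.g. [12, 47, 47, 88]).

[5,5,6,6,6,7,7,8,8,8,9,9,9,9,9,9,10,10,11,11,13,13,13,14,15,16,19,19]

Scan for sites:
  PtaI GCGACGT/3: at [5, 34, 43, 71, 80, 89, 107, 118, 152, 175, 199, 243, 262, 275] ⇒ [8, 37, 46, 74, 83, 92, 110, 121, 155, 178, 202, 246, 265, 278]
  AzqI TTCTACA/1: at [13, 20, 58, 96, 126, 137, 145, 168, 182, 191, 209, 216, 235] ⇒ [14, 21, 59, 97, 127, 138, 146, 169, 183, 192, 210, 217, 236]

All cut coordinates (distinct, sorted): [8, 14, 21, 37, 46, 59, 74, 83, 92, 97, 110, 121, 127, 138, 146, 155, 169, 178, 183, 192, 202, 210, 217, 236, 246, 265, 278]

Fragments:
  [0,8): 8 bp
  [8,14): 6 bp
  [14,21): 7 bp
  [21,37): 16 bp
  [37,46): 9 bp
  [46,59): 13 bp
  [59,74): 15 bp
  [74,83): 9 bp
  [83,92): 9 bp
  [92,97): 5 bp
  [97,110): 13 bp
  [110,121): 11 bp
  [121,127): 6 bp
  [127,138): 11 bp
  [138,146): 8 bp
  [146,155): 9 bp
  [155,169): 14 bp
  [169,178): 9 bp
  [178,183): 5 bp
  [183,192): 9 bp
  [192,202): 10 bp
  [202,210): 8 bp
  [210,217): 7 bp
  [217,236): 19 bp
  [236,246): 10 bp
  [246,265): 19 bp
  [265,278): 13 bp
  [278,284): 6 bp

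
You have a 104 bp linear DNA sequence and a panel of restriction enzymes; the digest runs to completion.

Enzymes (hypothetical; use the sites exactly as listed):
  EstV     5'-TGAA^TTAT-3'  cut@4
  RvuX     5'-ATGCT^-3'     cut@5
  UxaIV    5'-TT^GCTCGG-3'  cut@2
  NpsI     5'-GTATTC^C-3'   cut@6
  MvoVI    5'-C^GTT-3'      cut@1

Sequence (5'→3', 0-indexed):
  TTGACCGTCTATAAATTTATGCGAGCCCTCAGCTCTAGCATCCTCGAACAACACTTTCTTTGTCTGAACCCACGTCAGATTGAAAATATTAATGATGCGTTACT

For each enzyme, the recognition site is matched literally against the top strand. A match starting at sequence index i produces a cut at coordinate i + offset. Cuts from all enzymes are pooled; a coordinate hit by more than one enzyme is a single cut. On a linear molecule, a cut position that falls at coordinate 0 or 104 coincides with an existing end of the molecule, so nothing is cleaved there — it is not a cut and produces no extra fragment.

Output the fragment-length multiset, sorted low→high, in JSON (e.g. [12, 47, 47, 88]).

[6,98]

Scan for sites:
  EstV (TGAATTAT, off=4): no sites
  RvuX (ATGCT, off=5): no sites
  UxaIV (TTGCTCGG, off=2): no sites
  NpsI (GTATTCC, off=6): no sites
  MvoVI (CGTT, off=1): starts [97] → cuts [98]

All cut coordinates (distinct, sorted): [98]

Fragments:
  [0,98): 98 bp
  [98,104): 6 bp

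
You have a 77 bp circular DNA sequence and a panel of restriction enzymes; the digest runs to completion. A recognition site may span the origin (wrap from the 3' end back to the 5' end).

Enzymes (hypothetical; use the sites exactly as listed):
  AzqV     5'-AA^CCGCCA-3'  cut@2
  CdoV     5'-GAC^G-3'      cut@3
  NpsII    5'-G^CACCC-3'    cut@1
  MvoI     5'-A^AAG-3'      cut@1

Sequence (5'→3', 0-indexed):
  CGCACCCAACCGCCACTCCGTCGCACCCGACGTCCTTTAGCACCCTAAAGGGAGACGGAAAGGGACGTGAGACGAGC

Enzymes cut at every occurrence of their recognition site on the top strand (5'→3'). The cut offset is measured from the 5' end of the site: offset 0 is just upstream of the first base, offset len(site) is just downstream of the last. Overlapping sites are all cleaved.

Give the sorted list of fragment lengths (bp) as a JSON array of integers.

[3,6,7,7,7,7,8,9,9,14]

Site scan:
  AzqV (AACCGCCA, off=2): starts [7] → cuts [9]
  CdoV (GACG, off=3): starts [28, 53, 63, 70] → cuts [31, 56, 66, 73]
  NpsII (GCACCC, off=1): starts [1, 22, 39] → cuts [2, 23, 40]
  MvoI (AAAG, off=1): starts [46, 58] → cuts [47, 59]

All cut coordinates (distinct, sorted): [2, 9, 23, 31, 40, 47, 56, 59, 66, 73]

Fragments:
  2→9: 7 bp
  9→23: 14 bp
  23→31: 8 bp
  31→40: 9 bp
  40→47: 7 bp
  47→56: 9 bp
  56→59: 3 bp
  59→66: 7 bp
  66→73: 7 bp
  73→2 (wrap): 77-73+2 = 6 bp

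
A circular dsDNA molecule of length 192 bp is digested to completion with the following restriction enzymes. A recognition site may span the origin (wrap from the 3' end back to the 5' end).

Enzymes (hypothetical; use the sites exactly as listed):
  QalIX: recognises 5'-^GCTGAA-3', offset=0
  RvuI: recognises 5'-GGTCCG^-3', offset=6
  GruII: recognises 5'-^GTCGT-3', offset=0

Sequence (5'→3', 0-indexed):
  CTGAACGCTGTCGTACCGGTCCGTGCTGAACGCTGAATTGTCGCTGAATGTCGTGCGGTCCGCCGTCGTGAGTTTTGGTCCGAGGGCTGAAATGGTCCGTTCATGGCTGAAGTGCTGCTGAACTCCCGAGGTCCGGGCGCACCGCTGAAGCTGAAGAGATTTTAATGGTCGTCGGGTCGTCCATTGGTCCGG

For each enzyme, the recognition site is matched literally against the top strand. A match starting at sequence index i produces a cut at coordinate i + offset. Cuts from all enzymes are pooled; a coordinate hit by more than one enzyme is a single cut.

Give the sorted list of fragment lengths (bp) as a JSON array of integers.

[1,2,3,6,6,7,7,8,8,10,11,11,13,14,14,16,18,18,19]

Site scan:
  QalIX (GCTGAA, off=0): starts [24, 31, 42, 85, 105, 116, 143, 149, 191] → cuts [24, 31, 42, 85, 105, 116, 143, 149, 191]
  RvuI (GGTCCG, off=6): starts [17, 56, 76, 93, 129, 185] → cuts [23, 62, 82, 99, 135, 191]
  GruII (GTCGT, off=0): starts [9, 49, 64, 167, 175] → cuts [9, 49, 64, 167, 175]

Pooled cuts: [9, 23, 24, 31, 42, 49, 62, 64, 82, 85, 99, 105, 116, 135, 143, 149, 167, 175, 191]

Fragment lengths:
  9→23: 14 bp
  23→24: 1 bp
  24→31: 7 bp
  31→42: 11 bp
  42→49: 7 bp
  49→62: 13 bp
  62→64: 2 bp
  64→82: 18 bp
  82→85: 3 bp
  85→99: 14 bp
  99→105: 6 bp
  105→116: 11 bp
  116→135: 19 bp
  135→143: 8 bp
  143→149: 6 bp
  149→167: 18 bp
  167→175: 8 bp
  175→191: 16 bp
  191→9 (wrap): 192-191+9 = 10 bp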